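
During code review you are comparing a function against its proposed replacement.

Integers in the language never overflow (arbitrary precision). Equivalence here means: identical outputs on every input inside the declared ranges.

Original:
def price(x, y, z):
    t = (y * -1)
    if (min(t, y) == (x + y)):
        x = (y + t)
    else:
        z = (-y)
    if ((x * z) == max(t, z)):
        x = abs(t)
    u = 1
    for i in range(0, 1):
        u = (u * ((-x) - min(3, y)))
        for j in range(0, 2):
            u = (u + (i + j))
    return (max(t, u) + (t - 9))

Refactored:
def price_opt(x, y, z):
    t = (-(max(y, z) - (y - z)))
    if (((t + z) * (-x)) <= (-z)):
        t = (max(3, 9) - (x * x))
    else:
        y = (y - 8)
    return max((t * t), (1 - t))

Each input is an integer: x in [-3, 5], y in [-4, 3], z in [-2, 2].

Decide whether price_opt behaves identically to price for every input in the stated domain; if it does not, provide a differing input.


The rewrite breaks on x=-3, y=-4, z=-2, where the results are 3 and 1.
price: t becomes 4; next (min(t, y) == (x + y)) evaluates to false; next z becomes 4; next ((x * z) == max(t, z)) evaluates to false; next u becomes 1; next at i=0:; next u becomes 7; next at j=0:; next u becomes 7; next at j=1:; next u becomes 8; next final value 3
price_opt: t becomes 0; next (((t + z) * (-x)) <= (-z)) evaluates to true; next t becomes 0; next final value 1
verdict: not equivalent; witness: x=-3, y=-4, z=-2


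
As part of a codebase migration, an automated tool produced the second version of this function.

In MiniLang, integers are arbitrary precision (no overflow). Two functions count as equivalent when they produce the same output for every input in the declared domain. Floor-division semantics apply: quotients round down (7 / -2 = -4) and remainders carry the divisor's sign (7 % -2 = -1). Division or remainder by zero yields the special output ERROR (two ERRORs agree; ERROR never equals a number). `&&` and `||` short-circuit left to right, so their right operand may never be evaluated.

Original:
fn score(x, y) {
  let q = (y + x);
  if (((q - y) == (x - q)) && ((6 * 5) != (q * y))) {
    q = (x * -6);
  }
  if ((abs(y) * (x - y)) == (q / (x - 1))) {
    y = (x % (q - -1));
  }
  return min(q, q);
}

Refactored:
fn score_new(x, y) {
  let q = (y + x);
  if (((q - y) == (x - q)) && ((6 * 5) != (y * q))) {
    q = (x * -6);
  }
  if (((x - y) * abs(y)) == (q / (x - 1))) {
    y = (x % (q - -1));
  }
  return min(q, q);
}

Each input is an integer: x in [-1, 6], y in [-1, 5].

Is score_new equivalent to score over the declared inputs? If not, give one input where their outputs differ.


Equivalent — the differences include same computation, different form, yet no declared input distinguishes the two.
As a probe, take x=-1, y=3: score runs q=2, then (((q - y) == (x - q)) && ((6 * 5) != (q * y))) is false, then ((abs(y) * (x - y)) == (q / (x - 1))) is false, then returns 2; score_new runs q=2, then (((q - y) == (x - q)) && ((6 * 5) != (y * q))) is false, then (((x - y) * abs(y)) == (q / (x - 1))) is false, then returns 2; both end at 2.
Checked all 56 inputs in the declared domain: the outputs agree on every one.
verdict: equivalent


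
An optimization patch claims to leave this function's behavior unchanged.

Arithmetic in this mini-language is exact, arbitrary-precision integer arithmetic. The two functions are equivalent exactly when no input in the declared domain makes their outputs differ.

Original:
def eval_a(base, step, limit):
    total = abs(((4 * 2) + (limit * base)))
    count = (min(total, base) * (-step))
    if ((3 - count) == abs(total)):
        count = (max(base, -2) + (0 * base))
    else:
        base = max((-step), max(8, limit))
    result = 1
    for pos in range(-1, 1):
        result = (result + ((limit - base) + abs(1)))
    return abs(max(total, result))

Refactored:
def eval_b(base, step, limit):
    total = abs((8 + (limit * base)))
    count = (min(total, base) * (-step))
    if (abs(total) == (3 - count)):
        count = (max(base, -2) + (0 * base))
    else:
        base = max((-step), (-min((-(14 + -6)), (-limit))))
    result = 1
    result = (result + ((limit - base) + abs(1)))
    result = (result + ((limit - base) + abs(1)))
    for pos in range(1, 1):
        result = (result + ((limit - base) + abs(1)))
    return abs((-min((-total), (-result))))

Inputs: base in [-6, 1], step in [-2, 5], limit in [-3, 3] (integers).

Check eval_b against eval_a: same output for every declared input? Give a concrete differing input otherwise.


Changes here: constant usage differs; arithmetic usage differs; loop structure differs; statement counts differ; min/max/abs usage differs; the full 448-point sweep finds no disagreement.
verdict: equivalent


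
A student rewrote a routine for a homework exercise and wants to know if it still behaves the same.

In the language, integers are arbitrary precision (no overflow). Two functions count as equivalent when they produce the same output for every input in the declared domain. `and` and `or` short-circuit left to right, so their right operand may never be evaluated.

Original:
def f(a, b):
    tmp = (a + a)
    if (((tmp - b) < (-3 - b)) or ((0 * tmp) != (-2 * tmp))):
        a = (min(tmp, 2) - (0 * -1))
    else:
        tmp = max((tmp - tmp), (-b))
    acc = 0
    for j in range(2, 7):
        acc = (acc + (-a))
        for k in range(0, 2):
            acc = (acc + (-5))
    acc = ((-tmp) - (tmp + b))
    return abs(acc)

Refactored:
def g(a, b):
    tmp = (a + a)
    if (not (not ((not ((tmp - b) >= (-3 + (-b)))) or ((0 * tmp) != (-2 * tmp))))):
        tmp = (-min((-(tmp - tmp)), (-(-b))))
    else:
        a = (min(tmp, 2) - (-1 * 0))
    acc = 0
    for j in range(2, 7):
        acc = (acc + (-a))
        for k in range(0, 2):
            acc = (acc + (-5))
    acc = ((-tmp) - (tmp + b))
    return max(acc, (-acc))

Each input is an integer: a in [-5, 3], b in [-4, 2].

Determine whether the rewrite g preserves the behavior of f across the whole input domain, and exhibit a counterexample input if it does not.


Consider the input a=-5, b=-4.
f: tmp := -10 | (((tmp - b) < (-3 - b)) or ((0 * tmp) != (-2 * tmp))): true | a := -10 | acc := 0 | iter j=2: | acc := 10 | iter k=0: | acc := 5 | iter k=1: | acc := 0 | iter j=3: | acc := 10 | iter k=0: | acc := 5 | iter k=1: | acc := 0 | iter j=4: | acc := 10 | iter k=0: | acc := 5 | iter k=1: | acc := 0 | iter j=5: | acc := 10 | iter k=0: | acc := 5 | iter k=1: | acc := 0 | iter j=6: | acc := 10 | iter k=0: | acc := 5 | iter k=1: | acc := 0 | acc := 24 | result 24
g: tmp := -10 | (not (not ((not ((tmp - b) >= (-3 + (-b)))) or ((0 * tmp) != (-2 * tmp))))): true | tmp := 4 | acc := 0 | iter j=2: | acc := 5 | iter k=0: | acc := 0 | iter k=1: | acc := -5 | iter j=3: | acc := 0 | iter k=0: | acc := -5 | iter k=1: | acc := -10 | iter j=4: | acc := -5 | iter k=0: | acc := -10 | iter k=1: | acc := -15 | iter j=5: | acc := -10 | iter k=0: | acc := -15 | iter k=1: | acc := -20 | iter j=6: | acc := -15 | iter k=0: | acc := -20 | iter k=1: | acc := -25 | acc := -4 | result 4
24 against 4: the behavior changed.
verdict: not equivalent; witness: a=-5, b=-4


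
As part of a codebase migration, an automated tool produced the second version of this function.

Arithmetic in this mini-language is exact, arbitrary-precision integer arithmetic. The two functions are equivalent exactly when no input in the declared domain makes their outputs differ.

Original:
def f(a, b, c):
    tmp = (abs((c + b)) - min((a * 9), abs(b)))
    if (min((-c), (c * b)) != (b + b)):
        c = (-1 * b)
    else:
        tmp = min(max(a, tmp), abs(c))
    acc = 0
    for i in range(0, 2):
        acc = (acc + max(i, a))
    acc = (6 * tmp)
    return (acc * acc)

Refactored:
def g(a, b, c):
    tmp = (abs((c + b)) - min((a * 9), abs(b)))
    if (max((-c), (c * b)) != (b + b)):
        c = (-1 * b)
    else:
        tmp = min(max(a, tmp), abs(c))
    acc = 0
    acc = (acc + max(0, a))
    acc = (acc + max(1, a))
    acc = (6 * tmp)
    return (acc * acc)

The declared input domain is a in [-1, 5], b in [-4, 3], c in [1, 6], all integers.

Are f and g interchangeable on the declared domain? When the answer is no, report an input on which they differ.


Not equivalent: a=-1, b=-4, c=2 separates them (144 vs 4356).
f: tmp := 11 | (min((-c), (c * b)) != (b + b)): false | tmp := 2 | acc := 0 | iter i=0: | acc := 0 | iter i=1: | acc := 1 | acc := 12 | result 144
g: tmp := 11 | (max((-c), (c * b)) != (b + b)): true | c := 4 | acc := 0 | acc := 0 | acc := 1 | acc := 66 | result 4356
verdict: not equivalent; witness: a=-1, b=-4, c=2


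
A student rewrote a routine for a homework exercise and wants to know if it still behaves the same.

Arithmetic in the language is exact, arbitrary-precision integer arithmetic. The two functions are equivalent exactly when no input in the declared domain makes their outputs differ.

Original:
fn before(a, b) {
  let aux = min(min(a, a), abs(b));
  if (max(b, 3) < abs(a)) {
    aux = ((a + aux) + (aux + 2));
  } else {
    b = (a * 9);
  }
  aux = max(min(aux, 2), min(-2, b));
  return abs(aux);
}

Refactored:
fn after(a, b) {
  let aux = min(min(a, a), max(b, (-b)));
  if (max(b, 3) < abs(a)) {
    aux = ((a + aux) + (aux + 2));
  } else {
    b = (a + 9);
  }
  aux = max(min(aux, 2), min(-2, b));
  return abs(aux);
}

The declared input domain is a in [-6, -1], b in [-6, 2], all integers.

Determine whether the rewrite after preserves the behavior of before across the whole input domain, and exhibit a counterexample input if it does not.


Try a=-3, b=-6.
before: aux = -3; (max(b, 3) < abs(a)) -> false; b = -27; aux = -3; return 3
after: aux = -3; (max(b, 3) < abs(a)) -> false; b = 6; aux = -2; return 2
3 and 2 differ, so these are not the same function on this domain.
verdict: not equivalent; witness: a=-3, b=-6


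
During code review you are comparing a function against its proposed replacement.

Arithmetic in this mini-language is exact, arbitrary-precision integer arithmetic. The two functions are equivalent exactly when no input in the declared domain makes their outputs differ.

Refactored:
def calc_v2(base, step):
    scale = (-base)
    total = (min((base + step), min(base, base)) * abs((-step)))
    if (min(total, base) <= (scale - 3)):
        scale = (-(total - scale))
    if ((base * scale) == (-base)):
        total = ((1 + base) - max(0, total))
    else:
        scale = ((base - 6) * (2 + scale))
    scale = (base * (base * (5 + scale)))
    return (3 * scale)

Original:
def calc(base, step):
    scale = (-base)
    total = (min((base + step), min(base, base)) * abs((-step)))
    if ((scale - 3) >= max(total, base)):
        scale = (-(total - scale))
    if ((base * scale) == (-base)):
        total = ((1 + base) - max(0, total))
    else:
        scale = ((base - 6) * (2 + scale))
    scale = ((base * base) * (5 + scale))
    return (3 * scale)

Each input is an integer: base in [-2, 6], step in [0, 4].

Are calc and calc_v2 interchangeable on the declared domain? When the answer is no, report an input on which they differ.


Not equivalent: base=-1, step=2 separates them (-48 vs -90).
calc: scale=1, then total=-2, then ((scale - 3) >= max(total, base)) is false, then ((base * scale) == (-base)) is false, then scale=-21, then scale=-16, then returns -48
calc_v2: scale=1, then total=-2, then (min(total, base) <= (scale - 3)) is true, then scale=3, then ((base * scale) == (-base)) is false, then scale=-35, then scale=-30, then returns -90
verdict: not equivalent; witness: base=-1, step=2


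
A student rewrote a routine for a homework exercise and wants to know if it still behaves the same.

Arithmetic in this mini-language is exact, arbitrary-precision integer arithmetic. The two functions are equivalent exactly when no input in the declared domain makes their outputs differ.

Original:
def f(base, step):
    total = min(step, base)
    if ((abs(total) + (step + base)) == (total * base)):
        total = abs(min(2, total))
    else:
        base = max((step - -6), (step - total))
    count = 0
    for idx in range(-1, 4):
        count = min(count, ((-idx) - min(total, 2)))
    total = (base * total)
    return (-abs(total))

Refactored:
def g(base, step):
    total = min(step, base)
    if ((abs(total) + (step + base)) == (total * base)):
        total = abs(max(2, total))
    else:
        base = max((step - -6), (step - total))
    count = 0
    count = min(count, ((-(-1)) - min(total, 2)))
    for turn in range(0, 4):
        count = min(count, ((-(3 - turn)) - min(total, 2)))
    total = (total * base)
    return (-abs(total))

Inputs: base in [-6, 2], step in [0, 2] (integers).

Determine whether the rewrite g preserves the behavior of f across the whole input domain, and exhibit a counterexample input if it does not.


base=-1, step=1 yields -1 from f but -2 from g.
verdict: not equivalent; witness: base=-1, step=1


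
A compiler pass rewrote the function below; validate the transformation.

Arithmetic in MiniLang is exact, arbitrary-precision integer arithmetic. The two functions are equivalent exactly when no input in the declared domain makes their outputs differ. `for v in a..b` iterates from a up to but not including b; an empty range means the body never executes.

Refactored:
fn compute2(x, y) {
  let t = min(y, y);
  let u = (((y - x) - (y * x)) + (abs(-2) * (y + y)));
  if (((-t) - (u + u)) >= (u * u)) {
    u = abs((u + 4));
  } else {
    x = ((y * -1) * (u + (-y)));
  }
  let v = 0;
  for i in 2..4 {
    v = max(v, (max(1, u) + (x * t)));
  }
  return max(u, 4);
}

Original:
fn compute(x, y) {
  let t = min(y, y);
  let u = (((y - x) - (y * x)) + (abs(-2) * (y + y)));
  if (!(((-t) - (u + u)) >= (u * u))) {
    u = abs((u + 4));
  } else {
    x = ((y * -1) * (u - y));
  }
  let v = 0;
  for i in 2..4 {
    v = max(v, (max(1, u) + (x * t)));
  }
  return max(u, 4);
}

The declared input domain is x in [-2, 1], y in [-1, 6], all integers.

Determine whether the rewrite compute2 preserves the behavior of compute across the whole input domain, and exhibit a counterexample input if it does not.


Try x=-2, y=0.
compute: t becomes 0; next u becomes 2; next (!(((-t) - (u + u)) >= (u * u))) evaluates to true; next u becomes 6; next v becomes 0; next at i=2:; next v becomes 6; next at i=3:; next v becomes 6; next final value 6
compute2: t becomes 0; next u becomes 2; next (((-t) - (u + u)) >= (u * u)) evaluates to false; next x becomes 0; next v becomes 0; next at i=2:; next v becomes 2; next at i=3:; next v becomes 2; next final value 4
6 != 4, so the rewrite changes behavior.
verdict: not equivalent; witness: x=-2, y=0


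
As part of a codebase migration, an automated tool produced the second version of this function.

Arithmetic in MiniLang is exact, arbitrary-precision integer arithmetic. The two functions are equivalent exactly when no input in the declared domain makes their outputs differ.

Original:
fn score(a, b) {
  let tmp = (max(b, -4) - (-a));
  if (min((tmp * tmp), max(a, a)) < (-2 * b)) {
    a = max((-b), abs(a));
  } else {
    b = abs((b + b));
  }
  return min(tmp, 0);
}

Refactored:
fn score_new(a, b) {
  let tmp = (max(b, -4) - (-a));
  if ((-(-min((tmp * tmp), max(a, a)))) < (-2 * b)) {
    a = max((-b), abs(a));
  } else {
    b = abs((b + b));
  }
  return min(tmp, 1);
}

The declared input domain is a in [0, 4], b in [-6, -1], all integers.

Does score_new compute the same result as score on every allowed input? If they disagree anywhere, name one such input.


Consider the input a=2, b=-1.
score: tmp=1, then (min((tmp * tmp), max(a, a)) < (-2 * b)) is true, then a=2, then returns 0
score_new: tmp=1, then ((-(-min((tmp * tmp), max(a, a)))) < (-2 * b)) is true, then a=2, then returns 1
0 against 1: the behavior changed.
verdict: not equivalent; witness: a=2, b=-1


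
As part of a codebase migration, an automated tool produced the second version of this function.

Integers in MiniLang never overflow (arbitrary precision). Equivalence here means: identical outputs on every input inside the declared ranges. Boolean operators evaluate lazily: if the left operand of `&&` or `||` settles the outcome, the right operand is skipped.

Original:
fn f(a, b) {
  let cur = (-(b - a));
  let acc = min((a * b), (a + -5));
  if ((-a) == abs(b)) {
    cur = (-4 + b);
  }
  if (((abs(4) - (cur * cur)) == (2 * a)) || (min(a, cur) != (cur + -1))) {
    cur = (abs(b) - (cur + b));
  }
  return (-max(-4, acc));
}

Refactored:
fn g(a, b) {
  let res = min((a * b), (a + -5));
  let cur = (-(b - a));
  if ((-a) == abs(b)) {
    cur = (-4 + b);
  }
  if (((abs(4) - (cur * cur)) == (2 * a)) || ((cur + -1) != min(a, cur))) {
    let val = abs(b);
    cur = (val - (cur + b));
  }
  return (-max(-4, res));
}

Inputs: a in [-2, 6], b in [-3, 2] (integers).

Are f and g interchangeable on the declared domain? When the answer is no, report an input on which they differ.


Comparing the listings, the differences include: statement counts differ, and local variable names differ.
Tracing a=4, b=1: f: cur := 3 | acc := -1 | ((-a) == abs(b)): false | (((abs(4) - (cur * cur)) == (2 * a)) || (min(a, cur) != (cur + -1))): true | cur := -3 | result 1 | g: res := -1 | cur := 3 | ((-a) == abs(b)): false | (((abs(4) - (cur * cur)) == (2 * a)) || ((cur + -1) != min(a, cur))): true | val := 1 | cur := -3 | result 1 — matching result 1.
An exhaustive pass over the 54 declared inputs shows identical outputs.
verdict: equivalent


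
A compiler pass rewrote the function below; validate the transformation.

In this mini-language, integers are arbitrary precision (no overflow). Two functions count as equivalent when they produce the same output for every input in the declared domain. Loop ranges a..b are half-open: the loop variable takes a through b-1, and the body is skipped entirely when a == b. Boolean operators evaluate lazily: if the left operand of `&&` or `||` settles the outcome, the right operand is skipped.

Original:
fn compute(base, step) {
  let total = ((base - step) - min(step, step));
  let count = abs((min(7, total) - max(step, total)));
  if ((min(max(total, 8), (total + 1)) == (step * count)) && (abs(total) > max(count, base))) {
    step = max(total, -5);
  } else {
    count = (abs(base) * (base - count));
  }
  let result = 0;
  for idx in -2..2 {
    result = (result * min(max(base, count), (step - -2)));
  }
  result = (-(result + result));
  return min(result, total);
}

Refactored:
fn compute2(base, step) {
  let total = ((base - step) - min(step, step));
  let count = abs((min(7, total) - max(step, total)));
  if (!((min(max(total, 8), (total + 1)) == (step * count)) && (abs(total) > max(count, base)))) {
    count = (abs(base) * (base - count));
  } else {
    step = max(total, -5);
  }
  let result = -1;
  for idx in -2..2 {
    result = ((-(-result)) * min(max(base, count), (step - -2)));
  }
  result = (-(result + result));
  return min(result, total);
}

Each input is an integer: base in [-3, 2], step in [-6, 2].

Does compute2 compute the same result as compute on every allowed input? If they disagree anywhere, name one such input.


Try base=-3, step=-6.
compute: total := 9 | count := 2 | ((min(max(total, 8), (total + 1)) == (step * count)) && (abs(total) > max(count, base))): false | count := -15 | result := 0 | iter idx=-2: | result := 0 | iter idx=-1: | result := 0 | iter idx=0: | result := 0 | iter idx=1: | result := 0 | result := 0 | result 0
compute2: total := 9 | count := 2 | (!((min(max(total, 8), (total + 1)) == (step * count)) && (abs(total) > max(count, base)))): true | count := -15 | result := -1 | iter idx=-2: | result := 4 | iter idx=-1: | result := -16 | iter idx=0: | result := 64 | iter idx=1: | result := -256 | result := 512 | result 9
0 != 9, so the rewrite changes behavior.
verdict: not equivalent; witness: base=-3, step=-6


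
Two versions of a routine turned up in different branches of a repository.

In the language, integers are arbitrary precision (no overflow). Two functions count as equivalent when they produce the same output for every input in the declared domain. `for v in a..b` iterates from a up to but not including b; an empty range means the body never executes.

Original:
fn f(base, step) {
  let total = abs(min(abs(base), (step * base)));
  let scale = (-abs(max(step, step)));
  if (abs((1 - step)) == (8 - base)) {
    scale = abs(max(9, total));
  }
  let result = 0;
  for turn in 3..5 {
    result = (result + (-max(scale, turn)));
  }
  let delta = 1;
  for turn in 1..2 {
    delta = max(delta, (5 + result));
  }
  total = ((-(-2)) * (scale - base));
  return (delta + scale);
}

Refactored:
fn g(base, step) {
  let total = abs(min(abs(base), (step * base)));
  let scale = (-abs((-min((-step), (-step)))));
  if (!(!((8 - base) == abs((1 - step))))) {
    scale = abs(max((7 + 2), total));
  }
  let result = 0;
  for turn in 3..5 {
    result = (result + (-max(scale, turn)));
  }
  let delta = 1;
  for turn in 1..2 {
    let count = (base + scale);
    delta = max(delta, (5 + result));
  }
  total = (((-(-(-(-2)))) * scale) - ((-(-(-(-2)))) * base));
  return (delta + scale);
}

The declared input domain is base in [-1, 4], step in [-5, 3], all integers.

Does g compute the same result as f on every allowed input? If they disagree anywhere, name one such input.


Side by side, the visible changes include: min/max/abs usage differs; and local variable names differ; and arithmetic usage differs; and statement counts differ; and boolean connective usage differs; and constant usage differs.
One worked example (base=-1, step=-3) — f: total = 1; scale = -3; (abs((1 - step)) == (8 - base)) -> false; result = 0; [turn=3]; result = -3; [turn=4]; result = -7; delta = 1; [turn=1]; delta = 1; total = -4; return -2; g: total = 1; scale = -3; (!(!((8 - base) == abs((1 - step))))) -> false; result = 0; [turn=3]; result = -3; [turn=4]; result = -7; delta = 1; [turn=1]; count = -4; delta = 1; total = -4; return -2; agreement on -2.
Sweeping the whole domain (54 inputs) finds no disagreement.
verdict: equivalent


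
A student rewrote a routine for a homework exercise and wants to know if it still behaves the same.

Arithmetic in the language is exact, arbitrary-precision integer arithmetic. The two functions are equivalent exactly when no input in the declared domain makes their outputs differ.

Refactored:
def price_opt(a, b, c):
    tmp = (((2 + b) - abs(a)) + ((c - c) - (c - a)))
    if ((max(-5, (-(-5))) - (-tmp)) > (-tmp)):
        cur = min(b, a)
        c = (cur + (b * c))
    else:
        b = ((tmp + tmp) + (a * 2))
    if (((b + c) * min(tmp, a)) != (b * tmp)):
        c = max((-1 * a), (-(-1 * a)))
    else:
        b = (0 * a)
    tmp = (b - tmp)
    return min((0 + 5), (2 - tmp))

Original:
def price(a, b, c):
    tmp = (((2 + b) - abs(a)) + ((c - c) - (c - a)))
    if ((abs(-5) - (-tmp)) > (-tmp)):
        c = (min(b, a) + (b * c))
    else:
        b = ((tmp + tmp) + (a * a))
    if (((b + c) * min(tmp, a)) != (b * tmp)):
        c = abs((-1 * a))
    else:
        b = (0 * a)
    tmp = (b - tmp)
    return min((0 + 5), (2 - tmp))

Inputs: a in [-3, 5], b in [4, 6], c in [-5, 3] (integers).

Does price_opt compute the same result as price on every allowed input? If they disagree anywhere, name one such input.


Run the pair on a=-3, b=4, c=3.
price: tmp becomes -3; next ((abs(-5) - (-tmp)) > (-tmp)) evaluates to false; next b becomes 3; next (((b + c) * min(tmp, a)) != (b * tmp)) evaluates to true; next c becomes 3; next tmp becomes 6; next final value -4
price_opt: tmp becomes -3; next ((max(-5, (-(-5))) - (-tmp)) > (-tmp)) evaluates to false; next b becomes -12; next (((b + c) * min(tmp, a)) != (b * tmp)) evaluates to true; next c becomes 3; next tmp becomes -9; next final value 5
-4 and 5 differ, so these are not the same function on this domain.
verdict: not equivalent; witness: a=-3, b=4, c=3


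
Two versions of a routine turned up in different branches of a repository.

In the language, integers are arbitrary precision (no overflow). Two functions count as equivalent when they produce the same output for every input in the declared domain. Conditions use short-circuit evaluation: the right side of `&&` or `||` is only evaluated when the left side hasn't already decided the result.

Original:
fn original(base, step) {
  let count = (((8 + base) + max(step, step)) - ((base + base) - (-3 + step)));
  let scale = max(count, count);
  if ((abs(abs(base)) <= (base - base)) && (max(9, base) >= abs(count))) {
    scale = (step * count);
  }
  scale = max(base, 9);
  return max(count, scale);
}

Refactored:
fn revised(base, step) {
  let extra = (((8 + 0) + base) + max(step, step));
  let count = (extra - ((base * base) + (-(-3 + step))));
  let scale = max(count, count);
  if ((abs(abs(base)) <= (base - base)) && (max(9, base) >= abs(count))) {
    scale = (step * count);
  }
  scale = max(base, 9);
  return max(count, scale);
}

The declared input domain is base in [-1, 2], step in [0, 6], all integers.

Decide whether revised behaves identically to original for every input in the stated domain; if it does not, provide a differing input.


These are not equivalent — on base=-1, step=2 the outputs split (10 vs 9).
original: count := 10 | scale := 10 | ((abs(abs(base)) <= (base - base)) && (max(9, base) >= abs(count))): false | scale := 9 | result 10
revised: extra := 9 | count := 7 | scale := 7 | ((abs(abs(base)) <= (base - base)) && (max(9, base) >= abs(count))): false | scale := 9 | result 9
verdict: not equivalent; witness: base=-1, step=2


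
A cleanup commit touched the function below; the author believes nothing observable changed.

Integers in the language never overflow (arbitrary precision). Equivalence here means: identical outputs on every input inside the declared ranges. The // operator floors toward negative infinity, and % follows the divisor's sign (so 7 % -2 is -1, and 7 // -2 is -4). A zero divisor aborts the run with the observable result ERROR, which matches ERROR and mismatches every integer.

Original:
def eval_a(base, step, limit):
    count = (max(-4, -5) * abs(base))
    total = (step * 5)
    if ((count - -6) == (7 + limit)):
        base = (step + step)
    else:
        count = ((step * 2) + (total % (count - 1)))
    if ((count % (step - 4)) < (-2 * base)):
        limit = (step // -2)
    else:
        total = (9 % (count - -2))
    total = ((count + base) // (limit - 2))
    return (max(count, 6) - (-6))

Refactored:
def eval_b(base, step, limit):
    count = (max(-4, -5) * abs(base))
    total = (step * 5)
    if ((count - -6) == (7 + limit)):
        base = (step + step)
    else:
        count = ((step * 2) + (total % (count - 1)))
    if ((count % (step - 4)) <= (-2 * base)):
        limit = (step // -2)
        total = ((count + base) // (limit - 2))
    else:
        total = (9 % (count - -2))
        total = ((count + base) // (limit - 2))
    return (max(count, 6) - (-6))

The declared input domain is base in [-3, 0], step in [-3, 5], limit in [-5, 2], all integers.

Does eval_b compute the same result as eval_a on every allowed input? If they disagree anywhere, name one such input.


Not equivalent: base=0, step=0, limit=2 separates them (ERROR vs 12).
eval_a: count = 0; total = 0; ((count - -6) == (7 + limit)) -> false; count = 0; ((count % (step - 4)) < (-2 * base)) -> false; total = 1; division by zero -> ERROR
eval_b: count = 0; total = 0; ((count - -6) == (7 + limit)) -> false; count = 0; ((count % (step - 4)) <= (-2 * base)) -> true; limit = 0; total = 0; return 12
verdict: not equivalent; witness: base=0, step=0, limit=2


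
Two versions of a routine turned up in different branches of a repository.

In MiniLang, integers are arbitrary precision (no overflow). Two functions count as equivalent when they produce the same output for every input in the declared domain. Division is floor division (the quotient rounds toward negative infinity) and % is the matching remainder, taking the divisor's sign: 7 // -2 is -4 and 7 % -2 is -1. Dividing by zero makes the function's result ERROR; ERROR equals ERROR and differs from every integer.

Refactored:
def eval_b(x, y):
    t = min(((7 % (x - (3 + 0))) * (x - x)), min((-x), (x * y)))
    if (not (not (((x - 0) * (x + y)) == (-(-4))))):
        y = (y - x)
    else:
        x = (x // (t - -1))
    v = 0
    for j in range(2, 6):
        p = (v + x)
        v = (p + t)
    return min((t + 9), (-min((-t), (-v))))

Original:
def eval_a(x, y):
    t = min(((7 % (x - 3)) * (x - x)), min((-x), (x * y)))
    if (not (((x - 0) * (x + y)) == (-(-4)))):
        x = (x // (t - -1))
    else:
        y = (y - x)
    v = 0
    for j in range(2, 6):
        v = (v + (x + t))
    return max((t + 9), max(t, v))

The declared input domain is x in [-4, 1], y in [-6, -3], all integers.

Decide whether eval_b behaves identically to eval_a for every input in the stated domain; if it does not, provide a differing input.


Consider the input x=-4, y=-6.
eval_a: t=0, then (not (((x - 0) * (x + y)) == (-(-4)))) is true, then x=-4, then v=0, then (j=2), then v=-4, then (j=3), then v=-8, then (j=4), then v=-12, then (j=5), then v=-16, then returns 9
eval_b: t=0, then (not (not (((x - 0) * (x + y)) == (-(-4))))) is false, then x=-4, then v=0, then (j=2), then p=-4, then v=-4, then (j=3), then p=-8, then v=-8, then (j=4), then p=-12, then v=-12, then (j=5), then p=-16, then v=-16, then returns 0
9 vs 0 — the two versions disagree here.
verdict: not equivalent; witness: x=-4, y=-6


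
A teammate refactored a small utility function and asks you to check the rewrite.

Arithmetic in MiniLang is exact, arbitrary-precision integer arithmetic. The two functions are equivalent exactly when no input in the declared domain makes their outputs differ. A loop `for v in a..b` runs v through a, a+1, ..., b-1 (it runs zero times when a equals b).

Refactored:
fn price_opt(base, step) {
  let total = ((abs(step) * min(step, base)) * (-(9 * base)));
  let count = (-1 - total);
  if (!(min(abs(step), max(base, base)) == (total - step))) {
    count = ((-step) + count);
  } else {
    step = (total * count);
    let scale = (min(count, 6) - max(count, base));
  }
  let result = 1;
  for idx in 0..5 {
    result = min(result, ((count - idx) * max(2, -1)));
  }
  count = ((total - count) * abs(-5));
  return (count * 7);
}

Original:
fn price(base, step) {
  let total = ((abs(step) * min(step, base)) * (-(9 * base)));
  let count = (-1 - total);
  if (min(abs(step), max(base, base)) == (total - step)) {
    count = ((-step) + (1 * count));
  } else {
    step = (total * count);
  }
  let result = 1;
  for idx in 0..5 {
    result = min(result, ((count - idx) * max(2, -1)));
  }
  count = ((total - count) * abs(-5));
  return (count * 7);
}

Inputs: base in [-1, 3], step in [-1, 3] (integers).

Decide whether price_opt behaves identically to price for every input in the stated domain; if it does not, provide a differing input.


Run the pair on base=-1, step=-1.
price: total becomes -9; next count becomes 8; next (min(abs(step), max(base, base)) == (total - step)) evaluates to false; next step becomes -72; next result becomes 1; next at idx=0:; next result becomes 1; next at idx=1:; next result becomes 1; next at idx=2:; next result becomes 1; next at idx=3:; next result becomes 1; next at idx=4:; next result becomes 1; next count becomes -85; next final value -595
price_opt: total becomes -9; next count becomes 8; next (!(min(abs(step), max(base, base)) == (total - step))) evaluates to true; next count becomes 9; next result becomes 1; next at idx=0:; next result becomes 1; next at idx=1:; next result becomes 1; next at idx=2:; next result becomes 1; next at idx=3:; next result becomes 1; next at idx=4:; next result becomes 1; next count becomes -90; next final value -630
-595 and -630 differ, so these are not the same function on this domain.
verdict: not equivalent; witness: base=-1, step=-1


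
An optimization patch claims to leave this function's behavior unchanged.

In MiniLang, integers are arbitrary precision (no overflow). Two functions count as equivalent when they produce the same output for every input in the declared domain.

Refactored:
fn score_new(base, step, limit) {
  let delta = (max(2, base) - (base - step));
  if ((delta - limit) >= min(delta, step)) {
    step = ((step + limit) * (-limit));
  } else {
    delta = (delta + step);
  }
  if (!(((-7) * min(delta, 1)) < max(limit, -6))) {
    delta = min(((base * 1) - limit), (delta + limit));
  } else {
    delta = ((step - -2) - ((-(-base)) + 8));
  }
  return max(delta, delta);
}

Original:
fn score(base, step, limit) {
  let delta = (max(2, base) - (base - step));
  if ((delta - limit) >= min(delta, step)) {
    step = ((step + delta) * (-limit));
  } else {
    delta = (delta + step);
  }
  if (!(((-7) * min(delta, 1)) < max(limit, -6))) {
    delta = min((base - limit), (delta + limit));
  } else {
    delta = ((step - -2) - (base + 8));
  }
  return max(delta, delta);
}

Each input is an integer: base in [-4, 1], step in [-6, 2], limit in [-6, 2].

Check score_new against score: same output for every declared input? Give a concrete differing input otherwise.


At base=-4, step=-6, limit=1: score gives 4, score_new gives 3.
verdict: not equivalent; witness: base=-4, step=-6, limit=1


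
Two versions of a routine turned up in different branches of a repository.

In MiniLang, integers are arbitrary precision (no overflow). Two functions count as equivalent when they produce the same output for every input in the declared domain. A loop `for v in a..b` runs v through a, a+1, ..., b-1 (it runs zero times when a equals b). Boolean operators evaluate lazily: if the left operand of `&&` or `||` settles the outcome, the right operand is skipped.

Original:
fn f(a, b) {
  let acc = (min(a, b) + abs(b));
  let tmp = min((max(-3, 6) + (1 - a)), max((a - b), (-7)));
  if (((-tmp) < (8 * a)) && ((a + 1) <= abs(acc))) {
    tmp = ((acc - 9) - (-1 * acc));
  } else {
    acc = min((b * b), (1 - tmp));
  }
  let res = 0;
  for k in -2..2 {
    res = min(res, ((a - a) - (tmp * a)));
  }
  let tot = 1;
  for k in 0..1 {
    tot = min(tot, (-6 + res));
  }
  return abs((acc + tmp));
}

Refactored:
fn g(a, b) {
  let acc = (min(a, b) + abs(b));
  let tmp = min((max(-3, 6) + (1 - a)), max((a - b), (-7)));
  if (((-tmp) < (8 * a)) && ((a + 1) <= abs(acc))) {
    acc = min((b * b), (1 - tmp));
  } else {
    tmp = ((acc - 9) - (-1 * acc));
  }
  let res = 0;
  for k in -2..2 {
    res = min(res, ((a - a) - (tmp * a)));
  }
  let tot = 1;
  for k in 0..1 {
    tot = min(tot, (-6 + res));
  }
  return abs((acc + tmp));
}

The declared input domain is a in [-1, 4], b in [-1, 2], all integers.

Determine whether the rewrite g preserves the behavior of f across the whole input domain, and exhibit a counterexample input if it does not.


These are not equivalent — on a=-1, b=-1 the outputs split (1 vs 9).
f: acc becomes 0; next tmp becomes 0; next (((-tmp) < (8 * a)) && ((a + 1) <= abs(acc))) evaluates to false; next acc becomes 1; next res becomes 0; next at k=-2:; next res becomes 0; next at k=-1:; next res becomes 0; next at k=0:; next res becomes 0; next at k=1:; next res becomes 0; next tot becomes 1; next at k=0:; next tot becomes -6; next final value 1
g: acc becomes 0; next tmp becomes 0; next (((-tmp) < (8 * a)) && ((a + 1) <= abs(acc))) evaluates to false; next tmp becomes -9; next res becomes 0; next at k=-2:; next res becomes -9; next at k=-1:; next res becomes -9; next at k=0:; next res becomes -9; next at k=1:; next res becomes -9; next tot becomes 1; next at k=0:; next tot becomes -15; next final value 9
verdict: not equivalent; witness: a=-1, b=-1


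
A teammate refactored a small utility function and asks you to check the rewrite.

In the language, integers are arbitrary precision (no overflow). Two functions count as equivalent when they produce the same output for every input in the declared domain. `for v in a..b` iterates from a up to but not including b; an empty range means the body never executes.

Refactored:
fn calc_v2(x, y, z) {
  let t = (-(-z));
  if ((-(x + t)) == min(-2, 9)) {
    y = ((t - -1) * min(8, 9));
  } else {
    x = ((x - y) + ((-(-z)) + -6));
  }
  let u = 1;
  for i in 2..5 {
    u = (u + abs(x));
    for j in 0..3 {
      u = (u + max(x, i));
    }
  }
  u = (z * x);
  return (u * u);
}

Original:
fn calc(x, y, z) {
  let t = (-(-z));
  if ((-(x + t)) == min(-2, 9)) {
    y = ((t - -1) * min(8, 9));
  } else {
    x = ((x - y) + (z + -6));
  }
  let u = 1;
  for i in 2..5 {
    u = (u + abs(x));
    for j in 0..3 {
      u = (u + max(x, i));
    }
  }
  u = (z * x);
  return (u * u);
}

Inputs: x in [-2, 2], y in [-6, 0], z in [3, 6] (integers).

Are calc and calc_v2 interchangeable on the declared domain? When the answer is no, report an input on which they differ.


Reading the diff, among the changes: same computation, different form.
As a probe, take x=-1, y=0, z=6: calc runs t=6, then ((-(x + t)) == min(-2, 9)) is false, then x=-1, then u=1, then (i=2), then u=2, then (j=0), then u=4, then (j=1), then u=6, then (j=2), then u=8, then (i=3), then u=9, then (j=0), then u=12, then (j=1), then u=15, then (j=2), then u=18, then (i=4), then u=19, then (j=0), then u=23, then (j=1), then u=27, then (j=2), then u=31, then u=-6, then returns 36; calc_v2 runs t=6, then ((-(x + t)) == min(-2, 9)) is false, then x=-1, then u=1, then (i=2), then u=2, then (j=0), then u=4, then (j=1), then u=6, then (j=2), then u=8, then (i=3), then u=9, then (j=0), then u=12, then (j=1), then u=15, then (j=2), then u=18, then (i=4), then u=19, then (j=0), then u=23, then (j=1), then u=27, then (j=2), then u=31, then u=-6, then returns 36; both end at 36.
Every one of the 140 inputs gives matching results.
verdict: equivalent


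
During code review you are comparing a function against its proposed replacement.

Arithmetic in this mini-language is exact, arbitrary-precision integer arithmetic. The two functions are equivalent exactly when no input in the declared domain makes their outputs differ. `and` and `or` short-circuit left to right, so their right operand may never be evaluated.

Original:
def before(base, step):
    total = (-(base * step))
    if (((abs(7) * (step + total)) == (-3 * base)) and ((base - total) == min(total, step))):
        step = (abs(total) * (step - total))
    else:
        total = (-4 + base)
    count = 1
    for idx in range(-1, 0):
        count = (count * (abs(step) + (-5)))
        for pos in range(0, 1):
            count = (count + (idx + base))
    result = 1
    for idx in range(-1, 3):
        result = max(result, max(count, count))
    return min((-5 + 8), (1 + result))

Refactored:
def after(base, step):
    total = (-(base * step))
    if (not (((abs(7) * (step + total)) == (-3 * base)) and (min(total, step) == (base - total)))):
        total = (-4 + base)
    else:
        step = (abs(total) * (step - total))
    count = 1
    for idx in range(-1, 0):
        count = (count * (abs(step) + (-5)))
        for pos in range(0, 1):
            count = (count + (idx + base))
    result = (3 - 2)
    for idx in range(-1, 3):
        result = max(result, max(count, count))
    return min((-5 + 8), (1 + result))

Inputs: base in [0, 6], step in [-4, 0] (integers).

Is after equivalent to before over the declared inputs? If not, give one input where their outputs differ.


Equivalent — the differences include boolean connective usage differs; also constant usage differs; also arithmetic usage differs, yet no declared input distinguishes the two.
As a probe, take base=5, step=-1: before runs total := 5 | (((abs(7) * (step + total)) == (-3 * base)) and ((base - total) == min(total, step))): false | total := 1 | count := 1 | iter idx=-1: | count := -4 | iter pos=0: | count := 0 | result := 1 | iter idx=-1: | result := 1 | iter idx=0: | result := 1 | iter idx=1: | result := 1 | iter idx=2: | result := 1 | result 2; after runs total := 5 | (not (((abs(7) * (step + total)) == (-3 * base)) and (min(total, step) == (base - total)))): true | total := 1 | count := 1 | iter idx=-1: | count := -4 | iter pos=0: | count := 0 | result := 1 | iter idx=-1: | result := 1 | iter idx=0: | result := 1 | iter idx=1: | result := 1 | iter idx=2: | result := 1 | result 2; both end at 2.
Across all 35 domain points the two functions coincide.
verdict: equivalent
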